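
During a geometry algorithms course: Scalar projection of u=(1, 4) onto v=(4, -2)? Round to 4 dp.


u.v = -4, |v| = sqrt(20) = 4.4721
Scalar projection = u.v / |v| = -4 / sqrt(20) = -0.8944

-0.8944


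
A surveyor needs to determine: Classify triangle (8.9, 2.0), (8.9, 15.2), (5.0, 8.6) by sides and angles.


Side lengths squared: AB^2=174.24, BC^2=58.77, CA^2=58.77
Sorted: [58.77, 58.77, 174.24]
By sides: Isosceles, By angles: Obtuse

Isosceles, Obtuse


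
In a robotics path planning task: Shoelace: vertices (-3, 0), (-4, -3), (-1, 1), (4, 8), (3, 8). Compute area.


Shoelace sum: ((-3)*(-3) - (-4)*0) + ((-4)*1 - (-1)*(-3)) + ((-1)*8 - 4*1) + (4*8 - 3*8) + (3*0 - (-3)*8)
= 22
Area = |22|/2 = 11

11


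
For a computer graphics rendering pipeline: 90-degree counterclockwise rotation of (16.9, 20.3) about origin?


90° CCW: (x,y) -> (-y, x)
(16.9,20.3) -> (-20.3, 16.9)

(-20.3, 16.9)


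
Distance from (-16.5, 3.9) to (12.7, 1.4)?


dx=29.2, dy=-2.5
d^2 = 29.2^2 + (-2.5)^2 = 858.89
d = sqrt(858.89) = 29.3068

29.3068


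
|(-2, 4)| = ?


|u| = sqrt((-2)^2 + 4^2) = sqrt(20) = 4.4721

4.4721


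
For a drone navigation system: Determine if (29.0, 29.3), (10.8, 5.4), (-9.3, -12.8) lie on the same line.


Cross product: (10.8-29)*((-12.8)-29.3) - (5.4-29.3)*((-9.3)-29)
= -149.15

No, not collinear


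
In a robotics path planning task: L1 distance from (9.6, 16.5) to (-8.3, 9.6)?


|9.6-(-8.3)| + |16.5-9.6| = 17.9 + 6.9 = 24.8

24.8


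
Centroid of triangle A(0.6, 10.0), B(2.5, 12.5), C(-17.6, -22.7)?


Centroid = ((x_A+x_B+x_C)/3, (y_A+y_B+y_C)/3)
= ((0.6+2.5+(-17.6))/3, (10+12.5+(-22.7))/3)
= (-4.8333, -0.0667)

(-4.8333, -0.0667)


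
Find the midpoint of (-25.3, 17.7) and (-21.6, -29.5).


M = (((-25.3)+(-21.6))/2, (17.7+(-29.5))/2)
= (-23.45, -5.9)

(-23.45, -5.9)


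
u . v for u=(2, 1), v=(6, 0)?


u . v = u_x*v_x + u_y*v_y = 2*6 + 1*0
= 12 + 0 = 12

12


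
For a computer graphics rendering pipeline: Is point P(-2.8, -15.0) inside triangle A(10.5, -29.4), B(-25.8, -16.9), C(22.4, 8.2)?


Cross products: AB x AP = -356.47, BC x BP = -485.72, CA x CP = -671.44
All same sign? yes

Yes, inside


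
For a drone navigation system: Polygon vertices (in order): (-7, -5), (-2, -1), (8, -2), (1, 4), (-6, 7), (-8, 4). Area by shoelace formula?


Shoelace sum: ((-7)*(-1) - (-2)*(-5)) + ((-2)*(-2) - 8*(-1)) + (8*4 - 1*(-2)) + (1*7 - (-6)*4) + ((-6)*4 - (-8)*7) + ((-8)*(-5) - (-7)*4)
= 174
Area = |174|/2 = 87

87


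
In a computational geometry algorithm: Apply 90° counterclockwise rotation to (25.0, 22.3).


90° CCW: (x,y) -> (-y, x)
(25,22.3) -> (-22.3, 25)

(-22.3, 25)


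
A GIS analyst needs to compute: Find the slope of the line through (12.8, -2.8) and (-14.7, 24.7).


slope = (y2-y1)/(x2-x1) = (24.7-(-2.8))/((-14.7)-12.8) = 27.5/(-27.5) = -1

-1


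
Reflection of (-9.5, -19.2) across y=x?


Reflection over y=x: (x,y) -> (y,x)
(-9.5, -19.2) -> (-19.2, -9.5)

(-19.2, -9.5)


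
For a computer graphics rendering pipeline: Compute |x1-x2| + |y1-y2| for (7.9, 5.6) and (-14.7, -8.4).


|7.9-(-14.7)| + |5.6-(-8.4)| = 22.6 + 14 = 36.6

36.6


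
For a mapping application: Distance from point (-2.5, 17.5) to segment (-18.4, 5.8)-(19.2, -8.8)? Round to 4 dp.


Project P onto AB: t = 0.2625 (clamped to [0,1])
Closest point on segment: (-8.5311, 1.9679)
Distance: 16.6619

16.6619


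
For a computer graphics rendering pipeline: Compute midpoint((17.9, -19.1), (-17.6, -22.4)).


M = ((17.9+(-17.6))/2, ((-19.1)+(-22.4))/2)
= (0.15, -20.75)

(0.15, -20.75)


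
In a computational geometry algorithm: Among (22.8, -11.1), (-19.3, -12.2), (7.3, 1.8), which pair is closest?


d(P0,P1) = 42.1144, d(P0,P2) = 20.1658, d(P1,P2) = 30.0593
Closest: P0 and P2

Closest pair: (22.8, -11.1) and (7.3, 1.8), distance = 20.1658


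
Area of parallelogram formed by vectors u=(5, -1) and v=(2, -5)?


|u x v| = |5*(-5) - (-1)*2|
= |(-25) - (-2)| = 23

23


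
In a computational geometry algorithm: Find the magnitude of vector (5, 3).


|u| = sqrt(5^2 + 3^2) = sqrt(34) = 5.831

5.831


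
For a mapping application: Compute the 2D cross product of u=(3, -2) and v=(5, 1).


u x v = u_x*v_y - u_y*v_x = 3*1 - (-2)*5
= 3 - (-10) = 13

13


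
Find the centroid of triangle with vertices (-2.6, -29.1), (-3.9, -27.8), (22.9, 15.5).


Centroid = ((x_A+x_B+x_C)/3, (y_A+y_B+y_C)/3)
= (((-2.6)+(-3.9)+22.9)/3, ((-29.1)+(-27.8)+15.5)/3)
= (5.4667, -13.8)

(5.4667, -13.8)


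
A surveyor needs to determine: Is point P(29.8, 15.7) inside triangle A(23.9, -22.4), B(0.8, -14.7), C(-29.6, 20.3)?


Cross products: AB x AP = -925.54, BC x BP = -1939.16, CA x CP = 2290.28
All same sign? no

No, outside


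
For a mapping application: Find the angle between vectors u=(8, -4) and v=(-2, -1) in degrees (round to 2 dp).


u.v = -12, |u| = sqrt(80) = 8.9443, |v| = sqrt(5) = 2.2361
cos(theta) = u.v/(|u||v|) = -12/sqrt(400) = -0.6
theta = acos(-0.6) = 126.87 degrees

126.87 degrees


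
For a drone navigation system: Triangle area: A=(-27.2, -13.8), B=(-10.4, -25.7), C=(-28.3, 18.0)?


Area = |x_A(y_B-y_C) + x_B(y_C-y_A) + x_C(y_A-y_B)|/2
= |1188.64 + (-330.72) + (-336.77)|/2
= 521.15/2 = 260.575

260.575


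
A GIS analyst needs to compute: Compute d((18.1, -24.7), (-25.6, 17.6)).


dx=-43.7, dy=42.3
d^2 = (-43.7)^2 + 42.3^2 = 3698.98
d = sqrt(3698.98) = 60.8192

60.8192


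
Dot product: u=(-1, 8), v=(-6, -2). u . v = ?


u . v = u_x*v_x + u_y*v_y = (-1)*(-6) + 8*(-2)
= 6 + (-16) = -10

-10


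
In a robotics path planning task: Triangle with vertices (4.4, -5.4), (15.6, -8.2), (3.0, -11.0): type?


Side lengths squared: AB^2=133.28, BC^2=166.6, CA^2=33.32
Sorted: [33.32, 133.28, 166.6]
By sides: Scalene, By angles: Right

Scalene, Right


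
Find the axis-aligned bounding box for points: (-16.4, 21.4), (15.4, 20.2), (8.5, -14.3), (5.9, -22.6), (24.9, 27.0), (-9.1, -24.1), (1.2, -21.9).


x range: [-16.4, 24.9]
y range: [-24.1, 27]
Bounding box: (-16.4,-24.1) to (24.9,27)

(-16.4,-24.1) to (24.9,27)


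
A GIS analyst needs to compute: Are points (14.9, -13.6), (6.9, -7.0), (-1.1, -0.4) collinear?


Cross product: (6.9-14.9)*((-0.4)-(-13.6)) - ((-7)-(-13.6))*((-1.1)-14.9)
= 0

Yes, collinear


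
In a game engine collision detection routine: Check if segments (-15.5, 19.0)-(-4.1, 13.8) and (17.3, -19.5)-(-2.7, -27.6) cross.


Cross products: d1=-1035.68, d2=-839.34, d3=-268.34, d4=-464.68
d1*d2 < 0 and d3*d4 < 0? no

No, they don't intersect


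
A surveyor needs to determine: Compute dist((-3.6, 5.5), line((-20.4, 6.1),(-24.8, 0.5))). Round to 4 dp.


|cross product| = 96.72
|line direction| = sqrt(50.72) = 7.1218
Distance = 96.72/sqrt(50.72) = 13.5808

13.5808


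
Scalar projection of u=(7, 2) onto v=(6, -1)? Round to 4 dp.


u.v = 40, |v| = sqrt(37) = 6.0828
Scalar projection = u.v / |v| = 40 / sqrt(37) = 6.576

6.576


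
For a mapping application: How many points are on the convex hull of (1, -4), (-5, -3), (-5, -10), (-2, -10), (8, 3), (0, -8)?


Convex hull vertices (CCW): (-5, -10), (-2, -10), (0, -8), (8, 3), (-5, -3)
Count = 5

5


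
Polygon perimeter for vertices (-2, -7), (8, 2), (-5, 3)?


Sides: (-2, -7)->(8, 2): sqrt(181) = 13.453624, (8, 2)->(-5, 3): sqrt(170) = 13.038405, (-5, 3)->(-2, -7): sqrt(109) = 10.440307
Sum = 36.932336
Perimeter = 36.9323

36.9323


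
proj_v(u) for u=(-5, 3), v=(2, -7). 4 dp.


u.v = -31, |v| = sqrt(53) = 7.2801
Scalar projection = u.v / |v| = -31 / sqrt(53) = -4.2582

-4.2582


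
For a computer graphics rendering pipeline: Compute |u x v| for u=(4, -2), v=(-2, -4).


|u x v| = |4*(-4) - (-2)*(-2)|
= |(-16) - 4| = 20

20


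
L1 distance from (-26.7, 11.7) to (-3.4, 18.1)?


|(-26.7)-(-3.4)| + |11.7-18.1| = 23.3 + 6.4 = 29.7

29.7


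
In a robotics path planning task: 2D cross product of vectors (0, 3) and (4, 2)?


u x v = u_x*v_y - u_y*v_x = 0*2 - 3*4
= 0 - 12 = -12

-12


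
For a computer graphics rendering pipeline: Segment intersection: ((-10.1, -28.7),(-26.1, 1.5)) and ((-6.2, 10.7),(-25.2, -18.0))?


Cross products: d1=636.67, d2=-396.33, d3=-748.18, d4=284.82
d1*d2 < 0 and d3*d4 < 0? yes

Yes, they intersect


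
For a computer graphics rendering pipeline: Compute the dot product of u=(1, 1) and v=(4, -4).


u . v = u_x*v_x + u_y*v_y = 1*4 + 1*(-4)
= 4 + (-4) = 0

0


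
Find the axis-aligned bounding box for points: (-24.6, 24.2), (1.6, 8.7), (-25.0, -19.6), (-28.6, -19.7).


x range: [-28.6, 1.6]
y range: [-19.7, 24.2]
Bounding box: (-28.6,-19.7) to (1.6,24.2)

(-28.6,-19.7) to (1.6,24.2)


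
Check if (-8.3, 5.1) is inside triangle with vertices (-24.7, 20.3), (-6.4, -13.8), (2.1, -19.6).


Cross products: AB x AP = 281.08, BC x BP = 149.63, CA x CP = -247
All same sign? no

No, outside


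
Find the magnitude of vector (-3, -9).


|u| = sqrt((-3)^2 + (-9)^2) = sqrt(90) = 9.4868

9.4868


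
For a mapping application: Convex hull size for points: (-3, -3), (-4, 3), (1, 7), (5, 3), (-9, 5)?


Convex hull vertices (CCW): (-9, 5), (-3, -3), (5, 3), (1, 7)
Count = 4

4


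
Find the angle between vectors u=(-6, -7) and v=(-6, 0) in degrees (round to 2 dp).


u.v = 36, |u| = sqrt(85) = 9.2195, |v| = sqrt(36) = 6
cos(theta) = u.v/(|u||v|) = 36/sqrt(3060) = 0.650791
theta = acos(0.650791) = 49.4 degrees

49.4 degrees


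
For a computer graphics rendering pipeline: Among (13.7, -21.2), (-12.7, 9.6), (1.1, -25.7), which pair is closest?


d(P0,P1) = 40.566, d(P0,P2) = 13.3795, d(P1,P2) = 37.9016
Closest: P0 and P2

Closest pair: (13.7, -21.2) and (1.1, -25.7), distance = 13.3795


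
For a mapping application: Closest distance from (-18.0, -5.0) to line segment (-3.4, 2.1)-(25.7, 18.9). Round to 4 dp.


Project P onto AB: t = 0 (clamped to [0,1])
Closest point on segment: (-3.4, 2.1)
Distance: 16.2348

16.2348


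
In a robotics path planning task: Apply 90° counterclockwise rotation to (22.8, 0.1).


90° CCW: (x,y) -> (-y, x)
(22.8,0.1) -> (-0.1, 22.8)

(-0.1, 22.8)


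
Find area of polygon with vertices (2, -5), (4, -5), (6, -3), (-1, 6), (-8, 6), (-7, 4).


Shoelace sum: (2*(-5) - 4*(-5)) + (4*(-3) - 6*(-5)) + (6*6 - (-1)*(-3)) + ((-1)*6 - (-8)*6) + ((-8)*4 - (-7)*6) + ((-7)*(-5) - 2*4)
= 140
Area = |140|/2 = 70

70


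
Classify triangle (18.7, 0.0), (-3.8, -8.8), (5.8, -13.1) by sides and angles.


Side lengths squared: AB^2=583.69, BC^2=110.65, CA^2=338.02
Sorted: [110.65, 338.02, 583.69]
By sides: Scalene, By angles: Obtuse

Scalene, Obtuse


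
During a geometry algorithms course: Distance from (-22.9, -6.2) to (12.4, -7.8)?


dx=35.3, dy=-1.6
d^2 = 35.3^2 + (-1.6)^2 = 1248.65
d = sqrt(1248.65) = 35.3362

35.3362


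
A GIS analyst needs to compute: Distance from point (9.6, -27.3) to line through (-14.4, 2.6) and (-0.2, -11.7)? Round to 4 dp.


|cross product| = 81.38
|line direction| = sqrt(406.13) = 20.1527
Distance = 81.38/sqrt(406.13) = 4.0382

4.0382


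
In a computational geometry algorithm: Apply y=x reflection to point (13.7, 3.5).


Reflection over y=x: (x,y) -> (y,x)
(13.7, 3.5) -> (3.5, 13.7)

(3.5, 13.7)


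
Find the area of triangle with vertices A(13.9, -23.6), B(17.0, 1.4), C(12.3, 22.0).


Area = |x_A(y_B-y_C) + x_B(y_C-y_A) + x_C(y_A-y_B)|/2
= |(-286.34) + 775.2 + (-307.5)|/2
= 181.36/2 = 90.68

90.68


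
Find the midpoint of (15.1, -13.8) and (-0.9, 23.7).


M = ((15.1+(-0.9))/2, ((-13.8)+23.7)/2)
= (7.1, 4.95)

(7.1, 4.95)


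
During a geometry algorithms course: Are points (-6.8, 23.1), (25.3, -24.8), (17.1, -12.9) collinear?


Cross product: (25.3-(-6.8))*((-12.9)-23.1) - ((-24.8)-23.1)*(17.1-(-6.8))
= -10.79

No, not collinear


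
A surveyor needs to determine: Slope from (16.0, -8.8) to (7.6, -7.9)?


slope = (y2-y1)/(x2-x1) = ((-7.9)-(-8.8))/(7.6-16) = 0.9/(-8.4) = -0.1071

-0.1071


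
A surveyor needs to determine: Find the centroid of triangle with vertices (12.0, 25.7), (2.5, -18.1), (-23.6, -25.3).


Centroid = ((x_A+x_B+x_C)/3, (y_A+y_B+y_C)/3)
= ((12+2.5+(-23.6))/3, (25.7+(-18.1)+(-25.3))/3)
= (-3.0333, -5.9)

(-3.0333, -5.9)


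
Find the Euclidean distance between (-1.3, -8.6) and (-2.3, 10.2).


dx=-1, dy=18.8
d^2 = (-1)^2 + 18.8^2 = 354.44
d = sqrt(354.44) = 18.8266

18.8266


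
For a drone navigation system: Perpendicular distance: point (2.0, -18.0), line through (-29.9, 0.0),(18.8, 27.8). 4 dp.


|cross product| = 1763.42
|line direction| = sqrt(3144.53) = 56.0761
Distance = 1763.42/sqrt(3144.53) = 31.4469

31.4469


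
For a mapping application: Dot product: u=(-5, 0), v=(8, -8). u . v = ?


u . v = u_x*v_x + u_y*v_y = (-5)*8 + 0*(-8)
= (-40) + 0 = -40

-40


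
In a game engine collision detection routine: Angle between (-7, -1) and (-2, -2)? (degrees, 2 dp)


u.v = 16, |u| = sqrt(50) = 7.0711, |v| = sqrt(8) = 2.8284
cos(theta) = u.v/(|u||v|) = 16/sqrt(400) = 0.8
theta = acos(0.8) = 36.87 degrees

36.87 degrees


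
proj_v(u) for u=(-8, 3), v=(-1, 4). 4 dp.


u.v = 20, |v| = sqrt(17) = 4.1231
Scalar projection = u.v / |v| = 20 / sqrt(17) = 4.8507

4.8507


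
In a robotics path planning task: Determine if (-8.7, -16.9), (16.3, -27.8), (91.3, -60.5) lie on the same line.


Cross product: (16.3-(-8.7))*((-60.5)-(-16.9)) - ((-27.8)-(-16.9))*(91.3-(-8.7))
= 0

Yes, collinear


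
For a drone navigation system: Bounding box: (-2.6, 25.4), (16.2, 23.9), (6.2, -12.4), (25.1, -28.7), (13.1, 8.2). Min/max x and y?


x range: [-2.6, 25.1]
y range: [-28.7, 25.4]
Bounding box: (-2.6,-28.7) to (25.1,25.4)

(-2.6,-28.7) to (25.1,25.4)


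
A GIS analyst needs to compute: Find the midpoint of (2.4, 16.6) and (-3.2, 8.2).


M = ((2.4+(-3.2))/2, (16.6+8.2)/2)
= (-0.4, 12.4)

(-0.4, 12.4)


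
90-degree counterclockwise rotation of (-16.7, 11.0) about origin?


90° CCW: (x,y) -> (-y, x)
(-16.7,11) -> (-11, -16.7)

(-11, -16.7)


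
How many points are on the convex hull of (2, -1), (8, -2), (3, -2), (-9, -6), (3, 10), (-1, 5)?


Convex hull vertices (CCW): (-9, -6), (8, -2), (3, 10), (-1, 5)
Count = 4

4


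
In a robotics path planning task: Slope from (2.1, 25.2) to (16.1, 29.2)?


slope = (y2-y1)/(x2-x1) = (29.2-25.2)/(16.1-2.1) = 4/14 = 0.2857

0.2857


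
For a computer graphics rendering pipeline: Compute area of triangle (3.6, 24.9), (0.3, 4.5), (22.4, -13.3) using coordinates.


Area = |x_A(y_B-y_C) + x_B(y_C-y_A) + x_C(y_A-y_B)|/2
= |64.08 + (-11.46) + 456.96|/2
= 509.58/2 = 254.79

254.79


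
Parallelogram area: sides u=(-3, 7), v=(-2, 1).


|u x v| = |(-3)*1 - 7*(-2)|
= |(-3) - (-14)| = 11

11


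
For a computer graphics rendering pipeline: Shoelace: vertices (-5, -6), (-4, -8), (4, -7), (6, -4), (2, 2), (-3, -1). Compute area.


Shoelace sum: ((-5)*(-8) - (-4)*(-6)) + ((-4)*(-7) - 4*(-8)) + (4*(-4) - 6*(-7)) + (6*2 - 2*(-4)) + (2*(-1) - (-3)*2) + ((-3)*(-6) - (-5)*(-1))
= 139
Area = |139|/2 = 69.5

69.5


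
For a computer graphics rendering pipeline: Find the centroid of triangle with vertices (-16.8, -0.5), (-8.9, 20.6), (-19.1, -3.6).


Centroid = ((x_A+x_B+x_C)/3, (y_A+y_B+y_C)/3)
= (((-16.8)+(-8.9)+(-19.1))/3, ((-0.5)+20.6+(-3.6))/3)
= (-14.9333, 5.5)

(-14.9333, 5.5)


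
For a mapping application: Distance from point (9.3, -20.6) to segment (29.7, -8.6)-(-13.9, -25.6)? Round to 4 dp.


Project P onto AB: t = 0.4993 (clamped to [0,1])
Closest point on segment: (7.9307, -17.088)
Distance: 3.7695

3.7695


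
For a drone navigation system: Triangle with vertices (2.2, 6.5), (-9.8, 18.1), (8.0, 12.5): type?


Side lengths squared: AB^2=278.56, BC^2=348.2, CA^2=69.64
Sorted: [69.64, 278.56, 348.2]
By sides: Scalene, By angles: Right

Scalene, Right


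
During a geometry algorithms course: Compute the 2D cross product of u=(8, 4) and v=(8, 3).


u x v = u_x*v_y - u_y*v_x = 8*3 - 4*8
= 24 - 32 = -8

-8


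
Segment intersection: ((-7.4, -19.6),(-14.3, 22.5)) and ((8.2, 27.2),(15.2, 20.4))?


Cross products: d1=-433.68, d2=-185.9, d3=-979.68, d4=-1227.46
d1*d2 < 0 and d3*d4 < 0? no

No, they don't intersect


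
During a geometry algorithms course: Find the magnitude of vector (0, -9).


|u| = sqrt(0^2 + (-9)^2) = sqrt(81) = 9

9


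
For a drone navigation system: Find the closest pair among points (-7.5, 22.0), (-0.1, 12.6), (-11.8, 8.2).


d(P0,P1) = 11.9633, d(P0,P2) = 14.4544, d(P1,P2) = 12.5
Closest: P0 and P1

Closest pair: (-7.5, 22.0) and (-0.1, 12.6), distance = 11.9633


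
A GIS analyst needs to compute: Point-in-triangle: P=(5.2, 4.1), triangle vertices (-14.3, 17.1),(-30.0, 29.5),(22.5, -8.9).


Cross products: AB x AP = -37.7, BC x BP = 18.18, CA x CP = -28.6
All same sign? no

No, outside


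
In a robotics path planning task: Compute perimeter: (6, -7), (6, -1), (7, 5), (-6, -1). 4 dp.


Sides: (6, -7)->(6, -1): sqrt(36) = 6, (6, -1)->(7, 5): sqrt(37) = 6.082763, (7, 5)->(-6, -1): sqrt(205) = 14.317821, (-6, -1)->(6, -7): sqrt(180) = 13.416408
Sum = 39.816992
Perimeter = 39.817

39.817


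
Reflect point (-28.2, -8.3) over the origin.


Reflection over origin: (x,y) -> (-x,-y)
(-28.2, -8.3) -> (28.2, 8.3)

(28.2, 8.3)


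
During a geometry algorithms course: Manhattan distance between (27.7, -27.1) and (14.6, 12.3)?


|27.7-14.6| + |(-27.1)-12.3| = 13.1 + 39.4 = 52.5

52.5


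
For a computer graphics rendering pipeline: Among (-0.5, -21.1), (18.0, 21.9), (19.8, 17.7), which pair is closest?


d(P0,P1) = 46.8108, d(P0,P2) = 43.7896, d(P1,P2) = 4.5695
Closest: P1 and P2

Closest pair: (18.0, 21.9) and (19.8, 17.7), distance = 4.5695


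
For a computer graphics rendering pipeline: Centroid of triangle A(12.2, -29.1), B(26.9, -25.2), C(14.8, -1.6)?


Centroid = ((x_A+x_B+x_C)/3, (y_A+y_B+y_C)/3)
= ((12.2+26.9+14.8)/3, ((-29.1)+(-25.2)+(-1.6))/3)
= (17.9667, -18.6333)

(17.9667, -18.6333)


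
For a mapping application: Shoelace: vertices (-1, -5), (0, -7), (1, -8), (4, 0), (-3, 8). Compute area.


Shoelace sum: ((-1)*(-7) - 0*(-5)) + (0*(-8) - 1*(-7)) + (1*0 - 4*(-8)) + (4*8 - (-3)*0) + ((-3)*(-5) - (-1)*8)
= 101
Area = |101|/2 = 50.5

50.5


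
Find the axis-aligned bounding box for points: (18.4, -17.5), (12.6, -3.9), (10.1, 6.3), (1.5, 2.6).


x range: [1.5, 18.4]
y range: [-17.5, 6.3]
Bounding box: (1.5,-17.5) to (18.4,6.3)

(1.5,-17.5) to (18.4,6.3)


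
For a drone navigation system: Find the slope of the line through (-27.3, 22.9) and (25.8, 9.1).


slope = (y2-y1)/(x2-x1) = (9.1-22.9)/(25.8-(-27.3)) = (-13.8)/53.1 = -0.2599

-0.2599


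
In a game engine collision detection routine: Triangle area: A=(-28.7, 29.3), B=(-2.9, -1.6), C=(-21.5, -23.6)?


Area = |x_A(y_B-y_C) + x_B(y_C-y_A) + x_C(y_A-y_B)|/2
= |(-631.4) + 153.41 + (-664.35)|/2
= 1142.34/2 = 571.17

571.17


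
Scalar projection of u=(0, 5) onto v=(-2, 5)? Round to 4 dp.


u.v = 25, |v| = sqrt(29) = 5.3852
Scalar projection = u.v / |v| = 25 / sqrt(29) = 4.6424

4.6424


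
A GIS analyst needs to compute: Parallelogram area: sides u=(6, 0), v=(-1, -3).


|u x v| = |6*(-3) - 0*(-1)|
= |(-18) - 0| = 18

18


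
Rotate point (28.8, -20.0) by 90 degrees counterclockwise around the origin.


90° CCW: (x,y) -> (-y, x)
(28.8,-20) -> (20, 28.8)

(20, 28.8)


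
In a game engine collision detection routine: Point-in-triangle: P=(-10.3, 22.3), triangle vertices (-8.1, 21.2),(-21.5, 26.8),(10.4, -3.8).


Cross products: AB x AP = -2.42, BC x BP = 199.17, CA x CP = 34.65
All same sign? no

No, outside


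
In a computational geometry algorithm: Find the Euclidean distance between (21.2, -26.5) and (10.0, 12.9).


dx=-11.2, dy=39.4
d^2 = (-11.2)^2 + 39.4^2 = 1677.8
d = sqrt(1677.8) = 40.961

40.961


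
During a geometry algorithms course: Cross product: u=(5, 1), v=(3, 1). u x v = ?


u x v = u_x*v_y - u_y*v_x = 5*1 - 1*3
= 5 - 3 = 2

2


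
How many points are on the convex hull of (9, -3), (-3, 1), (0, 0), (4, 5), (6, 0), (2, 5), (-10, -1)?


Convex hull vertices (CCW): (-10, -1), (9, -3), (4, 5), (2, 5)
Count = 4

4


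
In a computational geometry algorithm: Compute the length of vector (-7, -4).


|u| = sqrt((-7)^2 + (-4)^2) = sqrt(65) = 8.0623

8.0623


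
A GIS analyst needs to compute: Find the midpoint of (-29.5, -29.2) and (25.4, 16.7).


M = (((-29.5)+25.4)/2, ((-29.2)+16.7)/2)
= (-2.05, -6.25)

(-2.05, -6.25)


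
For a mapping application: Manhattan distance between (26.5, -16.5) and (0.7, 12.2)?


|26.5-0.7| + |(-16.5)-12.2| = 25.8 + 28.7 = 54.5

54.5


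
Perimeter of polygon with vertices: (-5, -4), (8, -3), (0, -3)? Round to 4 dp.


Sides: (-5, -4)->(8, -3): sqrt(170) = 13.038405, (8, -3)->(0, -3): sqrt(64) = 8, (0, -3)->(-5, -4): sqrt(26) = 5.09902
Sum = 26.137425
Perimeter = 26.1374

26.1374


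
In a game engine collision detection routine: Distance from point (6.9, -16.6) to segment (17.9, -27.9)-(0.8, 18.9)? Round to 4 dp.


Project P onto AB: t = 0.2888 (clamped to [0,1])
Closest point on segment: (12.9619, -14.3851)
Distance: 6.4538

6.4538


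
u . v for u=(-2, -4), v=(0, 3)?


u . v = u_x*v_x + u_y*v_y = (-2)*0 + (-4)*3
= 0 + (-12) = -12

-12


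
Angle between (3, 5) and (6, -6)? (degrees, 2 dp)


u.v = -12, |u| = sqrt(34) = 5.831, |v| = sqrt(72) = 8.4853
cos(theta) = u.v/(|u||v|) = -12/sqrt(2448) = -0.242536
theta = acos(-0.242536) = 104.04 degrees

104.04 degrees


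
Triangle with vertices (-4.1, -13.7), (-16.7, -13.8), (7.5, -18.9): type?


Side lengths squared: AB^2=158.77, BC^2=611.65, CA^2=161.6
Sorted: [158.77, 161.6, 611.65]
By sides: Scalene, By angles: Obtuse

Scalene, Obtuse


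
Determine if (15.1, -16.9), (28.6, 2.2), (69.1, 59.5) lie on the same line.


Cross product: (28.6-15.1)*(59.5-(-16.9)) - (2.2-(-16.9))*(69.1-15.1)
= 0

Yes, collinear


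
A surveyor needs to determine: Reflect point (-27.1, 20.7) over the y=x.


Reflection over y=x: (x,y) -> (y,x)
(-27.1, 20.7) -> (20.7, -27.1)

(20.7, -27.1)


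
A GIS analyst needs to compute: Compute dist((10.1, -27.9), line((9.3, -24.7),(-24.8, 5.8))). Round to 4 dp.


|cross product| = 84.72
|line direction| = sqrt(2093.06) = 45.75
Distance = 84.72/sqrt(2093.06) = 1.8518

1.8518


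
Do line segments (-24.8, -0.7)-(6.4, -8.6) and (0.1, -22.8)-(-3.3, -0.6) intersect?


Cross products: d1=477.64, d2=-188.14, d3=-492.81, d4=172.97
d1*d2 < 0 and d3*d4 < 0? yes

Yes, they intersect


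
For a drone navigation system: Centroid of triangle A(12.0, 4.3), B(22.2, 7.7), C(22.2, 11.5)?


Centroid = ((x_A+x_B+x_C)/3, (y_A+y_B+y_C)/3)
= ((12+22.2+22.2)/3, (4.3+7.7+11.5)/3)
= (18.8, 7.8333)

(18.8, 7.8333)


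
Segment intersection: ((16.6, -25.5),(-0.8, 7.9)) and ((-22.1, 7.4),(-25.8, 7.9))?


Cross products: d1=102.38, d2=-12.5, d3=720.12, d4=835
d1*d2 < 0 and d3*d4 < 0? no

No, they don't intersect


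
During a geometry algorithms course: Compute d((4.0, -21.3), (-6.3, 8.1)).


dx=-10.3, dy=29.4
d^2 = (-10.3)^2 + 29.4^2 = 970.45
d = sqrt(970.45) = 31.152

31.152


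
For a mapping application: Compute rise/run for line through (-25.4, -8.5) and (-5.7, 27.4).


slope = (y2-y1)/(x2-x1) = (27.4-(-8.5))/((-5.7)-(-25.4)) = 35.9/19.7 = 1.8223

1.8223


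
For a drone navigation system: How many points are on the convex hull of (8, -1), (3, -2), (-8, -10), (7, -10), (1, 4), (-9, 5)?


Convex hull vertices (CCW): (-9, 5), (-8, -10), (7, -10), (8, -1), (1, 4)
Count = 5

5


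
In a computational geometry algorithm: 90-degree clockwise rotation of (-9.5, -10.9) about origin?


90° CW: (x,y) -> (y, -x)
(-9.5,-10.9) -> (-10.9, 9.5)

(-10.9, 9.5)


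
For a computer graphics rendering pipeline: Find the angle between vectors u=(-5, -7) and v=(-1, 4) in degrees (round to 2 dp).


u.v = -23, |u| = sqrt(74) = 8.6023, |v| = sqrt(17) = 4.1231
cos(theta) = u.v/(|u||v|) = -23/sqrt(1258) = -0.648466
theta = acos(-0.648466) = 130.43 degrees

130.43 degrees


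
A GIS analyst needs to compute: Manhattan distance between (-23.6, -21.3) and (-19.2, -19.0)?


|(-23.6)-(-19.2)| + |(-21.3)-(-19)| = 4.4 + 2.3 = 6.7

6.7


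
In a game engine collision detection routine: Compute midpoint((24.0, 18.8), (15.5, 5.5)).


M = ((24+15.5)/2, (18.8+5.5)/2)
= (19.75, 12.15)

(19.75, 12.15)


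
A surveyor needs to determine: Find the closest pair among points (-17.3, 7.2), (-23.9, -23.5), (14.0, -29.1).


d(P0,P1) = 31.4014, d(P0,P2) = 47.931, d(P1,P2) = 38.3115
Closest: P0 and P1

Closest pair: (-17.3, 7.2) and (-23.9, -23.5), distance = 31.4014


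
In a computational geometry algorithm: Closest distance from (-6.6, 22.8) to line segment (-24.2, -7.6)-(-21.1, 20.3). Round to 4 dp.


Project P onto AB: t = 1 (clamped to [0,1])
Closest point on segment: (-21.1, 20.3)
Distance: 14.7139

14.7139


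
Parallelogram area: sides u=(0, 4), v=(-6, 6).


|u x v| = |0*6 - 4*(-6)|
= |0 - (-24)| = 24

24


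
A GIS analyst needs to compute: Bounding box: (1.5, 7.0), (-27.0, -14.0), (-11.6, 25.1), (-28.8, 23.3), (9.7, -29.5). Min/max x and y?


x range: [-28.8, 9.7]
y range: [-29.5, 25.1]
Bounding box: (-28.8,-29.5) to (9.7,25.1)

(-28.8,-29.5) to (9.7,25.1)


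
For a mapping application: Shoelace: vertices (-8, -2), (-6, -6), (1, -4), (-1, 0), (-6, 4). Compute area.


Shoelace sum: ((-8)*(-6) - (-6)*(-2)) + ((-6)*(-4) - 1*(-6)) + (1*0 - (-1)*(-4)) + ((-1)*4 - (-6)*0) + ((-6)*(-2) - (-8)*4)
= 102
Area = |102|/2 = 51

51


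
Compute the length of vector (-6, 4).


|u| = sqrt((-6)^2 + 4^2) = sqrt(52) = 7.2111

7.2111


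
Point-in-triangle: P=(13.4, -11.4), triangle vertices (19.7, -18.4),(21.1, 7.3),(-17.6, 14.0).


Cross products: AB x AP = 171.71, BC x BP = 775.28, CA x CP = 56.98
All same sign? yes

Yes, inside


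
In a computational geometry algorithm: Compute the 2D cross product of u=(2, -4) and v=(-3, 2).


u x v = u_x*v_y - u_y*v_x = 2*2 - (-4)*(-3)
= 4 - 12 = -8

-8


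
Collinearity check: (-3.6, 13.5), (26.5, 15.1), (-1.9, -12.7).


Cross product: (26.5-(-3.6))*((-12.7)-13.5) - (15.1-13.5)*((-1.9)-(-3.6))
= -791.34

No, not collinear


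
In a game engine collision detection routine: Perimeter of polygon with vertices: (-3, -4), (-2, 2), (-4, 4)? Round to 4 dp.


Sides: (-3, -4)->(-2, 2): sqrt(37) = 6.082763, (-2, 2)->(-4, 4): sqrt(8) = 2.828427, (-4, 4)->(-3, -4): sqrt(65) = 8.062258
Sum = 16.973448
Perimeter = 16.9734

16.9734


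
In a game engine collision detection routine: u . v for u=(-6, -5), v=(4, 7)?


u . v = u_x*v_x + u_y*v_y = (-6)*4 + (-5)*7
= (-24) + (-35) = -59

-59


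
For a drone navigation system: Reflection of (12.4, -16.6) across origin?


Reflection over origin: (x,y) -> (-x,-y)
(12.4, -16.6) -> (-12.4, 16.6)

(-12.4, 16.6)


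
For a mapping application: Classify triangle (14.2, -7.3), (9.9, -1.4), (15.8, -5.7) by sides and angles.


Side lengths squared: AB^2=53.3, BC^2=53.3, CA^2=5.12
Sorted: [5.12, 53.3, 53.3]
By sides: Isosceles, By angles: Acute

Isosceles, Acute


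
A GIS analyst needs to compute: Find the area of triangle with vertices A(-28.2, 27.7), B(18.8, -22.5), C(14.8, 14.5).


Area = |x_A(y_B-y_C) + x_B(y_C-y_A) + x_C(y_A-y_B)|/2
= |1043.4 + (-248.16) + 742.96|/2
= 1538.2/2 = 769.1

769.1


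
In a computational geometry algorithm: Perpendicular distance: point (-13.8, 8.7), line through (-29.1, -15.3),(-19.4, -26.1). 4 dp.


|cross product| = 398.04
|line direction| = sqrt(210.73) = 14.5165
Distance = 398.04/sqrt(210.73) = 27.4198

27.4198


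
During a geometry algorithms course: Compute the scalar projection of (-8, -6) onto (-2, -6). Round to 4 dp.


u.v = 52, |v| = sqrt(40) = 6.3246
Scalar projection = u.v / |v| = 52 / sqrt(40) = 8.2219

8.2219


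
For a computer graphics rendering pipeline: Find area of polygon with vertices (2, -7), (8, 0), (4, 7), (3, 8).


Shoelace sum: (2*0 - 8*(-7)) + (8*7 - 4*0) + (4*8 - 3*7) + (3*(-7) - 2*8)
= 86
Area = |86|/2 = 43

43


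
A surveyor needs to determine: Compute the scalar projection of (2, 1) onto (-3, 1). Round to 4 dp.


u.v = -5, |v| = sqrt(10) = 3.1623
Scalar projection = u.v / |v| = -5 / sqrt(10) = -1.5811

-1.5811


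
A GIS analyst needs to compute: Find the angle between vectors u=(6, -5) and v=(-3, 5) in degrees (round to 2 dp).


u.v = -43, |u| = sqrt(61) = 7.8102, |v| = sqrt(34) = 5.831
cos(theta) = u.v/(|u||v|) = -43/sqrt(2074) = -0.9442
theta = acos(-0.9442) = 160.77 degrees

160.77 degrees


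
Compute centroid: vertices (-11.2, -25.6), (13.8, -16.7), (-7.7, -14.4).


Centroid = ((x_A+x_B+x_C)/3, (y_A+y_B+y_C)/3)
= (((-11.2)+13.8+(-7.7))/3, ((-25.6)+(-16.7)+(-14.4))/3)
= (-1.7, -18.9)

(-1.7, -18.9)


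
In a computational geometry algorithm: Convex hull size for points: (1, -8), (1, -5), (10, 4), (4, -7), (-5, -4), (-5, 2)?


Convex hull vertices (CCW): (-5, -4), (1, -8), (4, -7), (10, 4), (-5, 2)
Count = 5

5


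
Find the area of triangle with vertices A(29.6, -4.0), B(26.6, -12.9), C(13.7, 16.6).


Area = |x_A(y_B-y_C) + x_B(y_C-y_A) + x_C(y_A-y_B)|/2
= |(-873.2) + 547.96 + 121.93|/2
= 203.31/2 = 101.655

101.655


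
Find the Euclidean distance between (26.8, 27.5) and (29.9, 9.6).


dx=3.1, dy=-17.9
d^2 = 3.1^2 + (-17.9)^2 = 330.02
d = sqrt(330.02) = 18.1665

18.1665


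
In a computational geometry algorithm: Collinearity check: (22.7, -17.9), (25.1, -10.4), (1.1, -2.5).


Cross product: (25.1-22.7)*((-2.5)-(-17.9)) - ((-10.4)-(-17.9))*(1.1-22.7)
= 198.96

No, not collinear


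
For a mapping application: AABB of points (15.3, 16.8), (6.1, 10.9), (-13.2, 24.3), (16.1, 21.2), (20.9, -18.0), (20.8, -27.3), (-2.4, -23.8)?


x range: [-13.2, 20.9]
y range: [-27.3, 24.3]
Bounding box: (-13.2,-27.3) to (20.9,24.3)

(-13.2,-27.3) to (20.9,24.3)


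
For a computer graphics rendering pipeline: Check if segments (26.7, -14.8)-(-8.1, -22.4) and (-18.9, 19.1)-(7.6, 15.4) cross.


Cross products: d1=-729.63, d2=-1059.79, d3=-1526.28, d4=-1196.12
d1*d2 < 0 and d3*d4 < 0? no

No, they don't intersect


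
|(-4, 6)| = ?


|u| = sqrt((-4)^2 + 6^2) = sqrt(52) = 7.2111

7.2111


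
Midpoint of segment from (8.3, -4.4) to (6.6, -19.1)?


M = ((8.3+6.6)/2, ((-4.4)+(-19.1))/2)
= (7.45, -11.75)

(7.45, -11.75)


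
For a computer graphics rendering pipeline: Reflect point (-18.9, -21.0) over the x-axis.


Reflection over x-axis: (x,y) -> (x,-y)
(-18.9, -21) -> (-18.9, 21)

(-18.9, 21)


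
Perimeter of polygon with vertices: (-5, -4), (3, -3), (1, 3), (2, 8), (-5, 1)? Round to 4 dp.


Sides: (-5, -4)->(3, -3): sqrt(65) = 8.062258, (3, -3)->(1, 3): sqrt(40) = 6.324555, (1, 3)->(2, 8): sqrt(26) = 5.09902, (2, 8)->(-5, 1): sqrt(98) = 9.899495, (-5, 1)->(-5, -4): sqrt(25) = 5
Sum = 34.385328
Perimeter = 34.3853

34.3853


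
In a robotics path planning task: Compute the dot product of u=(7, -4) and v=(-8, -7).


u . v = u_x*v_x + u_y*v_y = 7*(-8) + (-4)*(-7)
= (-56) + 28 = -28

-28


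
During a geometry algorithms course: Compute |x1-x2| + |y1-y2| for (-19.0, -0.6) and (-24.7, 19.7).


|(-19)-(-24.7)| + |(-0.6)-19.7| = 5.7 + 20.3 = 26

26


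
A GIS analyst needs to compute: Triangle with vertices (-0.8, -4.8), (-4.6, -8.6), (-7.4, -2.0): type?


Side lengths squared: AB^2=28.88, BC^2=51.4, CA^2=51.4
Sorted: [28.88, 51.4, 51.4]
By sides: Isosceles, By angles: Acute

Isosceles, Acute


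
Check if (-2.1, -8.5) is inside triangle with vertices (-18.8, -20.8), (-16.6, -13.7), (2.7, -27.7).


Cross products: AB x AP = -91.51, BC x BP = 303.36, CA x CP = -379.68
All same sign? no

No, outside


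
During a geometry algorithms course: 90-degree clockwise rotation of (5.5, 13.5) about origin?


90° CW: (x,y) -> (y, -x)
(5.5,13.5) -> (13.5, -5.5)

(13.5, -5.5)


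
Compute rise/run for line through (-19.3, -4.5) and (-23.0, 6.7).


slope = (y2-y1)/(x2-x1) = (6.7-(-4.5))/((-23)-(-19.3)) = 11.2/(-3.7) = -3.027

-3.027


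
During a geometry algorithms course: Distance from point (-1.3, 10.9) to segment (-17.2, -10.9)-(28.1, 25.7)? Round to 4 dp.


Project P onto AB: t = 0.4476 (clamped to [0,1])
Closest point on segment: (3.0769, 5.4827)
Distance: 6.9645

6.9645


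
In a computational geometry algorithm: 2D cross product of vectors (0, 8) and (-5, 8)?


u x v = u_x*v_y - u_y*v_x = 0*8 - 8*(-5)
= 0 - (-40) = 40

40


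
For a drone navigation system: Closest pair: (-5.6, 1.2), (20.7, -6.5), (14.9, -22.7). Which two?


d(P0,P1) = 27.404, d(P0,P2) = 31.4875, d(P1,P2) = 17.207
Closest: P1 and P2

Closest pair: (20.7, -6.5) and (14.9, -22.7), distance = 17.207


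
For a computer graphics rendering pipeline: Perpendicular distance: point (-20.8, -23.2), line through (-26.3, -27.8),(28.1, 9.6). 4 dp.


|cross product| = 44.54
|line direction| = sqrt(4358.12) = 66.0161
Distance = 44.54/sqrt(4358.12) = 0.6747

0.6747


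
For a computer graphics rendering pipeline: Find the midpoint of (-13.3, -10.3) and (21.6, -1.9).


M = (((-13.3)+21.6)/2, ((-10.3)+(-1.9))/2)
= (4.15, -6.1)

(4.15, -6.1)


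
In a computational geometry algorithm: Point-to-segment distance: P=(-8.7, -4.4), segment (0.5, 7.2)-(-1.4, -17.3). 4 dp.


Project P onto AB: t = 0.4996 (clamped to [0,1])
Closest point on segment: (-0.4492, -5.0399)
Distance: 8.2756

8.2756


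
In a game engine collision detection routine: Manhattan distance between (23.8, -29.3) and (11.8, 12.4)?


|23.8-11.8| + |(-29.3)-12.4| = 12 + 41.7 = 53.7

53.7


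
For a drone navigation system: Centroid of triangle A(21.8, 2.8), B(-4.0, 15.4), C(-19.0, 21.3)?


Centroid = ((x_A+x_B+x_C)/3, (y_A+y_B+y_C)/3)
= ((21.8+(-4)+(-19))/3, (2.8+15.4+21.3)/3)
= (-0.4, 13.1667)

(-0.4, 13.1667)


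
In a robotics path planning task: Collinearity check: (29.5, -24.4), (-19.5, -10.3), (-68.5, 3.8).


Cross product: ((-19.5)-29.5)*(3.8-(-24.4)) - ((-10.3)-(-24.4))*((-68.5)-29.5)
= 0

Yes, collinear


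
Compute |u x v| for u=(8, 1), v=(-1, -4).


|u x v| = |8*(-4) - 1*(-1)|
= |(-32) - (-1)| = 31

31


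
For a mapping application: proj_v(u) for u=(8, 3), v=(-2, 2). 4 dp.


u.v = -10, |v| = sqrt(8) = 2.8284
Scalar projection = u.v / |v| = -10 / sqrt(8) = -3.5355

-3.5355


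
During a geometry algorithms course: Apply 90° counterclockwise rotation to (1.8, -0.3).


90° CCW: (x,y) -> (-y, x)
(1.8,-0.3) -> (0.3, 1.8)

(0.3, 1.8)


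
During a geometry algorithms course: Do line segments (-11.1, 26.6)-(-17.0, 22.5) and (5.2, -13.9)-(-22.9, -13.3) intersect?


Cross products: d1=-1128.27, d2=-1009.52, d3=305.78, d4=187.03
d1*d2 < 0 and d3*d4 < 0? no

No, they don't intersect


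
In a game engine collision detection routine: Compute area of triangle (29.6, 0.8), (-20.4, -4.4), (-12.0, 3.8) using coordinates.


Area = |x_A(y_B-y_C) + x_B(y_C-y_A) + x_C(y_A-y_B)|/2
= |(-242.72) + (-61.2) + (-62.4)|/2
= 366.32/2 = 183.16

183.16


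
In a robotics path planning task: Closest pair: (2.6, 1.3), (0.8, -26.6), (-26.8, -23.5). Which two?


d(P0,P1) = 27.958, d(P0,P2) = 38.463, d(P1,P2) = 27.7735
Closest: P1 and P2

Closest pair: (0.8, -26.6) and (-26.8, -23.5), distance = 27.7735


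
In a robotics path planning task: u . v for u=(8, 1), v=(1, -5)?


u . v = u_x*v_x + u_y*v_y = 8*1 + 1*(-5)
= 8 + (-5) = 3

3


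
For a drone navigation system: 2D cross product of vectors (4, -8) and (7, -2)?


u x v = u_x*v_y - u_y*v_x = 4*(-2) - (-8)*7
= (-8) - (-56) = 48

48


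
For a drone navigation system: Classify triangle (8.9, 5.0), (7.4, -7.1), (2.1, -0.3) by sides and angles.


Side lengths squared: AB^2=148.66, BC^2=74.33, CA^2=74.33
Sorted: [74.33, 74.33, 148.66]
By sides: Isosceles, By angles: Right

Isosceles, Right


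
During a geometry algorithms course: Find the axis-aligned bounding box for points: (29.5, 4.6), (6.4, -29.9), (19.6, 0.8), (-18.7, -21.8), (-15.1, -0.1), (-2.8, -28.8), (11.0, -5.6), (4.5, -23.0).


x range: [-18.7, 29.5]
y range: [-29.9, 4.6]
Bounding box: (-18.7,-29.9) to (29.5,4.6)

(-18.7,-29.9) to (29.5,4.6)


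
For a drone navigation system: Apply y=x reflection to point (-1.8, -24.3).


Reflection over y=x: (x,y) -> (y,x)
(-1.8, -24.3) -> (-24.3, -1.8)

(-24.3, -1.8)


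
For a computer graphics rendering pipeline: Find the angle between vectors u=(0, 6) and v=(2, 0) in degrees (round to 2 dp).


u.v = 0, |u| = sqrt(36) = 6, |v| = sqrt(4) = 2
cos(theta) = u.v/(|u||v|) = 0/sqrt(144) = 0
theta = acos(0) = 90 degrees

90 degrees


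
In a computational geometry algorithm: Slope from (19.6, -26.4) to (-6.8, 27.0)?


slope = (y2-y1)/(x2-x1) = (27-(-26.4))/((-6.8)-19.6) = 53.4/(-26.4) = -2.0227

-2.0227


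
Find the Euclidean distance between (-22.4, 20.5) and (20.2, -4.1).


dx=42.6, dy=-24.6
d^2 = 42.6^2 + (-24.6)^2 = 2419.92
d = sqrt(2419.92) = 49.1927

49.1927


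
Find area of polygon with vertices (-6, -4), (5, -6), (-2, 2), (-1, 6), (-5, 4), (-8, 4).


Shoelace sum: ((-6)*(-6) - 5*(-4)) + (5*2 - (-2)*(-6)) + ((-2)*6 - (-1)*2) + ((-1)*4 - (-5)*6) + ((-5)*4 - (-8)*4) + ((-8)*(-4) - (-6)*4)
= 138
Area = |138|/2 = 69

69


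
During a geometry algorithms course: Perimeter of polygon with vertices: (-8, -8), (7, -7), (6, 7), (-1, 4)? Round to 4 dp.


Sides: (-8, -8)->(7, -7): sqrt(226) = 15.033296, (7, -7)->(6, 7): sqrt(197) = 14.035669, (6, 7)->(-1, 4): sqrt(58) = 7.615773, (-1, 4)->(-8, -8): sqrt(193) = 13.892444
Sum = 50.577182
Perimeter = 50.5772

50.5772


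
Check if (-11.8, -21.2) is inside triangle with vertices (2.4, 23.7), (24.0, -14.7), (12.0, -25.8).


Cross products: AB x AP = -1515.12, BC x BP = -319.38, CA x CP = 1133.94
All same sign? no

No, outside


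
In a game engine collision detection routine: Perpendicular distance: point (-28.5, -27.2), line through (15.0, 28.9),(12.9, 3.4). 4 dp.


|cross product| = 991.44
|line direction| = sqrt(654.66) = 25.5863
Distance = 991.44/sqrt(654.66) = 38.7488

38.7488


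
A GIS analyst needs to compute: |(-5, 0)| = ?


|u| = sqrt((-5)^2 + 0^2) = sqrt(25) = 5

5


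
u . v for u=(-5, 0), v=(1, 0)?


u . v = u_x*v_x + u_y*v_y = (-5)*1 + 0*0
= (-5) + 0 = -5

-5


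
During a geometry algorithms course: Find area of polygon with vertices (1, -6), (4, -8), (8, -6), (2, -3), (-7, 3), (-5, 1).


Shoelace sum: (1*(-8) - 4*(-6)) + (4*(-6) - 8*(-8)) + (8*(-3) - 2*(-6)) + (2*3 - (-7)*(-3)) + ((-7)*1 - (-5)*3) + ((-5)*(-6) - 1*1)
= 66
Area = |66|/2 = 33

33


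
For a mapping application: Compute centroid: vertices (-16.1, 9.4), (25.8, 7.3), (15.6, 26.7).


Centroid = ((x_A+x_B+x_C)/3, (y_A+y_B+y_C)/3)
= (((-16.1)+25.8+15.6)/3, (9.4+7.3+26.7)/3)
= (8.4333, 14.4667)

(8.4333, 14.4667)


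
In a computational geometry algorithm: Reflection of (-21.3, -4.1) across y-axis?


Reflection over y-axis: (x,y) -> (-x,y)
(-21.3, -4.1) -> (21.3, -4.1)

(21.3, -4.1)


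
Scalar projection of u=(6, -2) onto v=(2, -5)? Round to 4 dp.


u.v = 22, |v| = sqrt(29) = 5.3852
Scalar projection = u.v / |v| = 22 / sqrt(29) = 4.0853

4.0853


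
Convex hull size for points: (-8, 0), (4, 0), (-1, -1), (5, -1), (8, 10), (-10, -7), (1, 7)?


Convex hull vertices (CCW): (-10, -7), (5, -1), (8, 10), (1, 7), (-8, 0)
Count = 5

5


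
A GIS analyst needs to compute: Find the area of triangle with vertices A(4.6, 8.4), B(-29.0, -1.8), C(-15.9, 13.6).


Area = |x_A(y_B-y_C) + x_B(y_C-y_A) + x_C(y_A-y_B)|/2
= |(-70.84) + (-150.8) + (-162.18)|/2
= 383.82/2 = 191.91

191.91
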